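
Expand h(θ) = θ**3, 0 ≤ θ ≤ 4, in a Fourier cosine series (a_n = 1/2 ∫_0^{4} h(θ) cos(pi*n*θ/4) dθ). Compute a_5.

384*(4 - 25*pi**2)/(625*pi**4)

a_5 = 1/2 ∫_0^{4} (θ**3) cos(5*pi*θ/4) dθ.
Integrating by parts three times (tabular method), an antiderivative of (θ**3) cos(5*pi*θ/4) is 4*θ**3*sin(5*pi*θ/4)/(5*pi) + 48*θ**2*cos(5*pi*θ/4)/(25*pi**2) - 384*θ*sin(5*pi*θ/4)/(125*pi**3) - 1536*cos(5*pi*θ/4)/(625*pi**4); evaluating from 0 to 4: ∫_{0}^{4} (θ**3) cos(5*pi*θ/4) dθ = (768*(2 - 25*pi**2)/(625*pi**4)) - (-1536/(625*pi**4)) = 768*(4 - 25*pi**2)/(625*pi**4).
Hence a_5 = (1/2)·(768*(4 - 25*pi**2)/(625*pi**4)) = 384*(4 - 25*pi**2)/(625*pi**4).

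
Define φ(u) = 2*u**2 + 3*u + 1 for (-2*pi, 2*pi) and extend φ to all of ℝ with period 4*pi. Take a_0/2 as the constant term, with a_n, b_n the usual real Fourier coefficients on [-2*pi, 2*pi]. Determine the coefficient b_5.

12/5

b_5 = (1/(2*pi)) ∫_{-2*pi}^{2*pi} φ(u) sin(5*u/2) du.
Integrating by parts twice (tabular method), an antiderivative of (2*u**2 + 3*u + 1) sin(5*u/2) is -4*u**2*cos(5*u/2)/5 + 16*u*sin(5*u/2)/25 - 6*u*cos(5*u/2)/5 + 12*sin(5*u/2)/25 - 18*cos(5*u/2)/125; evaluating from -2*pi to 2*pi: ∫_{-2*pi}^{2*pi} (2*u**2 + 3*u + 1) sin(5*u/2) du = (18/125 + 12*pi/5 + 16*pi**2/5) - (-12*pi/5 + 18/125 + 16*pi**2/5) = 24*pi/5.
Hence b_5 = (1/(2*pi))·(24*pi/5) = 12/5.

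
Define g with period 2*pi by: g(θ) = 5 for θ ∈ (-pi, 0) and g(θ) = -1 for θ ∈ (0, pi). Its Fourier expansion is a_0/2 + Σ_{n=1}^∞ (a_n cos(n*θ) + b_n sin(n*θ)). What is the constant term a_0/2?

a_0 = 1/pi ∫_{-pi}^{pi} g(θ) dθ = 1/pi · (4*pi) = 4.
So the constant term a_0/2 = 2.

2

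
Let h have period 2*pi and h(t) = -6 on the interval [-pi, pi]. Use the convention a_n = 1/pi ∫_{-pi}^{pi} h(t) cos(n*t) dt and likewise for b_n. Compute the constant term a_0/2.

-6

a_0 = 1/pi ∫_{-pi}^{pi} h(t) dt = 1/pi · (-12*pi) = -12.
So the constant term a_0/2 = -6.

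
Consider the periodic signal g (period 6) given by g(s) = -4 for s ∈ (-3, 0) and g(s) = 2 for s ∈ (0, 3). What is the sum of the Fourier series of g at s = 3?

-1

s = 3 differs from s = -3 by 1 full period(s), and the series is 6-periodic.
At s = -3 the one-sided limits are g(-3^-) = 2 and g(-3^+) = -4.
By Dirichlet's theorem the series converges to their average, [(2) + (-4)]/2 = -1.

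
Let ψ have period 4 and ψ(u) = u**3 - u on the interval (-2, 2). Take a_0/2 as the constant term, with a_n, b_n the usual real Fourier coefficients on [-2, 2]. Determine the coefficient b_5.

b_5 = 1/2 ∫_{-2}^{2} ψ(u) sin(5*pi*u/2) du.
ψ is odd and sin(5*pi*u/2) is odd, so the integrand is even and b_5 = ∫_0^{2} ψ(u) sin(5*pi*u/2) du.
Integrating by parts three times (tabular method), an antiderivative of (u**3 - u) sin(5*pi*u/2) is -2*u**3*cos(5*pi*u/2)/(5*pi) + 12*u**2*sin(5*pi*u/2)/(25*pi**2) + 48*u*cos(5*pi*u/2)/(125*pi**3) + 2*u*cos(5*pi*u/2)/(5*pi) - 4*sin(5*pi*u/2)/(25*pi**2) - 96*sin(5*pi*u/2)/(625*pi**4); evaluating from 0 to 2: ∫_{0}^{2} (u**3 - u) sin(5*pi*u/2) du = (12*(-8 + 25*pi**2)/(125*pi**3)) - (0) = 12*(-8 + 25*pi**2)/(125*pi**3).
Hence b_5 = 12*(-8 + 25*pi**2)/(125*pi**3).

12*(-8 + 25*pi**2)/(125*pi**3)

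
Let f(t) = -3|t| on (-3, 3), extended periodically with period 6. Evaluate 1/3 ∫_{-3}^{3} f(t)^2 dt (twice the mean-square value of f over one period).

1/3 ∫_{-3}^{3} f(t)^2 dt = 1/3 · (162) = 54.

54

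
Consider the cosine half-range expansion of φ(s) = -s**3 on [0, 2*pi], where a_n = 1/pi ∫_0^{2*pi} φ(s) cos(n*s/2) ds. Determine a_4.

-3*pi

a_4 = 1/pi ∫_0^{2*pi} (-s**3) cos(2*s) ds.
Integrating by parts three times (tabular method), an antiderivative of (-s**3) cos(2*s) is -s**3*sin(2*s)/2 - 3*s**2*cos(2*s)/4 + 3*s*sin(2*s)/4 + 3*cos(2*s)/8; evaluating from 0 to 2*pi: ∫_{0}^{2*pi} (-s**3) cos(2*s) ds = (3/8 - 3*pi**2) - (3/8) = -3*pi**2.
Hence a_4 = (1/pi)·(-3*pi**2) = -3*pi.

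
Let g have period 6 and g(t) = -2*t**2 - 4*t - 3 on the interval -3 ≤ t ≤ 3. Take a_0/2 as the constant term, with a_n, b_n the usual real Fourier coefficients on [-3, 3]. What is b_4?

6/pi

b_4 = 1/3 ∫_{-3}^{3} g(t) sin(4*pi*t/3) dt.
Integrating by parts twice (tabular method), an antiderivative of (-2*t**2 - 4*t - 3) sin(4*pi*t/3) is 3*t**2*cos(4*pi*t/3)/(2*pi) - 9*t*sin(4*pi*t/3)/(4*pi**2) + 3*t*cos(4*pi*t/3)/pi - 9*sin(4*pi*t/3)/(4*pi**2) - 27*cos(4*pi*t/3)/(16*pi**3) + 9*cos(4*pi*t/3)/(4*pi); evaluating from -3 to 3: ∫_{-3}^{3} (-2*t**2 - 4*t - 3) sin(4*pi*t/3) dt = (9*(-3 + 44*pi**2)/(16*pi**3)) - (27*(-1 + 4*pi**2)/(16*pi**3)) = 18/pi.
Hence b_4 = (1/3)·(18/pi) = 6/pi.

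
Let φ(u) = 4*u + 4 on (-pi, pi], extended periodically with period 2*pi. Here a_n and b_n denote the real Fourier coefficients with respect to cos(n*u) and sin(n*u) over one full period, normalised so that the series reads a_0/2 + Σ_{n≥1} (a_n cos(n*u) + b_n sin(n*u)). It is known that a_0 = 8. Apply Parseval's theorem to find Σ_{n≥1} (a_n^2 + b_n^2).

Parseval: a_0^2/2 + Σ_{n≥1} (a_n^2+b_n^2) = 1/pi ∫_{-pi}^{pi} φ(u)^2 du = 32 + 32*pi**2/3.
Subtract a_0^2/2 = 32: Σ (a_n^2+b_n^2) = 32*pi**2/3.

32*pi**2/3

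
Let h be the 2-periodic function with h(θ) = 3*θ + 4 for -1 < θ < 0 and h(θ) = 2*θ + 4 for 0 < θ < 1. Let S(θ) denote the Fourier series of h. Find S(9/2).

θ = 9/2 differs from θ = 1/2 by 2 full period(s), and the series is 2-periodic.
h is continuous at θ = 1/2 with value 5, so the series converges to 5 there.

5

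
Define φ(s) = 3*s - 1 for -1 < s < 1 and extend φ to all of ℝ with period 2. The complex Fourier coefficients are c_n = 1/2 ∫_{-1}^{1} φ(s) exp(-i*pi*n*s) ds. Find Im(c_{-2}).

-3/(2*pi)

Since φ is real-valued, Im(c_{-2}) = -1/2 ∫_{-1}^{1} φ(s) sin(-2*pi*s) ds = b_{2}/2.
Integrating by parts (boundary term plus one more integral), an antiderivative of (3*s - 1) sin(-2*pi*s) is 3*s*cos(2*pi*s)/(2*pi) - 3*sin(2*pi*s)/(4*pi**2) - cos(2*pi*s)/(2*pi); evaluating from -1 to 1: ∫_{-1}^{1} (3*s - 1) sin(-2*pi*s) ds = (1/pi) - (-2/pi) = 3/pi.
Hence Im(c_{-2}) = (-1/2)·(3/pi) = -3/(2*pi).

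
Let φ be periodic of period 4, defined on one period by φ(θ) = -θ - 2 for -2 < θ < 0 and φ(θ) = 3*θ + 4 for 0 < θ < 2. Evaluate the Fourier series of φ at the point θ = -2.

5

At θ = -2 the one-sided limits are φ(-2^-) = 10 and φ(-2^+) = 0.
By Dirichlet's theorem the series converges to their average, [(10) + (0)]/2 = 5.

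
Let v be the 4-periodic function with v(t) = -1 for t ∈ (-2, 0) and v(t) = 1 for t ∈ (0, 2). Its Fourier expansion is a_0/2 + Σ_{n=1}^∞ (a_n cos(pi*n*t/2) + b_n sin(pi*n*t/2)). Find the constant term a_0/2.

0

a_0 = 1/2 ∫_{-2}^{2} v(t) dt = 1/2 · (0) = 0.
So the constant term a_0/2 = 0.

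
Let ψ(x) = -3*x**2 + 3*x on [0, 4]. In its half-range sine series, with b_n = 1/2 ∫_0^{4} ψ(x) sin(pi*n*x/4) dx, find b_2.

b_2 = 1/2 ∫_0^{4} (-3*x**2 + 3*x) sin(pi*x/2) dx.
Integrating by parts twice (tabular method), an antiderivative of (-3*x**2 + 3*x) sin(pi*x/2) is 6*x**2*cos(pi*x/2)/pi - 24*x*sin(pi*x/2)/pi**2 - 6*x*cos(pi*x/2)/pi + 12*sin(pi*x/2)/pi**2 - 48*cos(pi*x/2)/pi**3; evaluating from 0 to 4: ∫_{0}^{4} (-3*x**2 + 3*x) sin(pi*x/2) dx = (-48/pi**3 + 72/pi) - (-48/pi**3) = 72/pi.
Hence b_2 = (1/2)·(72/pi) = 36/pi.

36/pi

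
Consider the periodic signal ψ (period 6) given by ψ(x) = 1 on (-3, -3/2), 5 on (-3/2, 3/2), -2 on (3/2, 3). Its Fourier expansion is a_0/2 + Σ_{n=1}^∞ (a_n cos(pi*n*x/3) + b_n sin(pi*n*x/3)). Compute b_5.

-3/(5*pi)

b_5 = 1/3 ∫_{-3}^{3} ψ(x) sin(5*pi*x/3) dx.
Split the integral at the breakpoints.
Directly, an antiderivative of (1) sin(5*pi*x/3) is -3*cos(5*pi*x/3)/(5*pi); evaluating from -3 to -3/2: ∫_{-3}^{-3/2} (1) sin(5*pi*x/3) dx = (0) - (3/(5*pi)) = -3/(5*pi).
Directly, an antiderivative of (5) sin(5*pi*x/3) is -3*cos(5*pi*x/3)/pi; evaluating from -3/2 to 3/2: ∫_{-3/2}^{3/2} (5) sin(5*pi*x/3) dx = (0) - (0) = 0.
Directly, an antiderivative of (-2) sin(5*pi*x/3) is 6*cos(5*pi*x/3)/(5*pi); evaluating from 3/2 to 3: ∫_{3/2}^{3} (-2) sin(5*pi*x/3) dx = (-6/(5*pi)) - (0) = -6/(5*pi).
Summing the pieces and multiplying by (1/3) gives b_5 = -3/(5*pi).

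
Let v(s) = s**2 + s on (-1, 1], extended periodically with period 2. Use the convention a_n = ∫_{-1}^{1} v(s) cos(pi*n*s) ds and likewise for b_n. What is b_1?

b_1 = ∫_{-1}^{1} v(s) sin(pi*s) ds.
Integrating by parts twice (tabular method), an antiderivative of (s**2 + s) sin(pi*s) is -s**2*cos(pi*s)/pi + 2*s*sin(pi*s)/pi**2 - s*cos(pi*s)/pi + sin(pi*s)/pi**2 + 2*cos(pi*s)/pi**3; evaluating from -1 to 1: ∫_{-1}^{1} (s**2 + s) sin(pi*s) ds = (-2/pi**3 + 2/pi) - (-2/pi**3) = 2/pi.
Hence b_1 = 2/pi.

2/pi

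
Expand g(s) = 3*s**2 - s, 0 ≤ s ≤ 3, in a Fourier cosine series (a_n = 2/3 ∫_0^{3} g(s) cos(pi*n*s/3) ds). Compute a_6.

a_6 = 2/3 ∫_0^{3} (3*s**2 - s) cos(2*pi*s) ds.
Integrating by parts twice (tabular method), an antiderivative of (3*s**2 - s) cos(2*pi*s) is 3*s**2*sin(2*pi*s)/(2*pi) - s*sin(2*pi*s)/(2*pi) + 3*s*cos(2*pi*s)/(2*pi**2) - 3*sin(2*pi*s)/(4*pi**3) - cos(2*pi*s)/(4*pi**2); evaluating from 0 to 3: ∫_{0}^{3} (3*s**2 - s) cos(2*pi*s) ds = (17/(4*pi**2)) - (-1/(4*pi**2)) = 9/(2*pi**2).
Hence a_6 = (2/3)·(9/(2*pi**2)) = 3/pi**2.

3/pi**2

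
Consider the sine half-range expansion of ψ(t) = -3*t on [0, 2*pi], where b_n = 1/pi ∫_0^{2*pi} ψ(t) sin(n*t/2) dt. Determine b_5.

-12/5

b_5 = 1/pi ∫_0^{2*pi} (-3*t) sin(5*t/2) dt.
Integrating by parts (boundary term plus one more integral), an antiderivative of (-3*t) sin(5*t/2) is 6*t*cos(5*t/2)/5 - 12*sin(5*t/2)/25; evaluating from 0 to 2*pi: ∫_{0}^{2*pi} (-3*t) sin(5*t/2) dt = (-12*pi/5) - (0) = -12*pi/5.
Hence b_5 = (1/pi)·(-12*pi/5) = -12/5.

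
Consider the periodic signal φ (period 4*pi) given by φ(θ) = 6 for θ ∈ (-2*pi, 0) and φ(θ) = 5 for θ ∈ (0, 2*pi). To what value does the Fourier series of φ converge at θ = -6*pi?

θ = -6*pi differs from θ = 2*pi by -2 full period(s), and the series is 4*pi-periodic.
At θ = 2*pi the one-sided limits are φ(2*pi^-) = 5 and φ(2*pi^+) = 6.
By Dirichlet's theorem the series converges to their average, [(5) + (6)]/2 = 11/2.

11/2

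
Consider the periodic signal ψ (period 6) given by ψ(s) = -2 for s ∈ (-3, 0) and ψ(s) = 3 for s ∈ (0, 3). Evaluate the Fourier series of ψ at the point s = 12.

s = 12 differs from s = 0 by 2 full period(s), and the series is 6-periodic.
At s = 0 the one-sided limits are ψ(0^-) = -2 and ψ(0^+) = 3.
By Dirichlet's theorem the series converges to their average, [(-2) + (3)]/2 = 1/2.

1/2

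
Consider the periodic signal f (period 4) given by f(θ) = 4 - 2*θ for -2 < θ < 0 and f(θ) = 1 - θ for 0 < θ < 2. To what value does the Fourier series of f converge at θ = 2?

At θ = 2 the one-sided limits are f(2^-) = -1 and f(2^+) = 8.
By Dirichlet's theorem the series converges to their average, [(-1) + (8)]/2 = 7/2.

7/2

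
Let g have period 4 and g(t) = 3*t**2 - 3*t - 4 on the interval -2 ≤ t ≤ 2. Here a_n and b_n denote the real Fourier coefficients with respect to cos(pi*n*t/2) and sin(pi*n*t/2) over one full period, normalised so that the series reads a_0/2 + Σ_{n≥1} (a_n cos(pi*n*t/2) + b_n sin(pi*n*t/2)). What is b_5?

b_5 = 1/2 ∫_{-2}^{2} g(t) sin(5*pi*t/2) dt.
Integrating by parts twice (tabular method), an antiderivative of (3*t**2 - 3*t - 4) sin(5*pi*t/2) is -6*t**2*cos(5*pi*t/2)/(5*pi) + 24*t*sin(5*pi*t/2)/(25*pi**2) + 6*t*cos(5*pi*t/2)/(5*pi) - 12*sin(5*pi*t/2)/(25*pi**2) + 48*cos(5*pi*t/2)/(125*pi**3) + 8*cos(5*pi*t/2)/(5*pi); evaluating from -2 to 2: ∫_{-2}^{2} (3*t**2 - 3*t - 4) sin(5*pi*t/2) dt = (4*(-12 + 25*pi**2)/(125*pi**3)) - (4*(-12 + 175*pi**2)/(125*pi**3)) = -24/(5*pi).
Hence b_5 = (1/2)·(-24/(5*pi)) = -12/(5*pi).

-12/(5*pi)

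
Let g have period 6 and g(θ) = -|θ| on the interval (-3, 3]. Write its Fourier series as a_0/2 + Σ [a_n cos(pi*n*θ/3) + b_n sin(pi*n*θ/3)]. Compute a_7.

12/(49*pi**2)

a_7 = 1/3 ∫_{-3}^{3} g(θ) cos(7*pi*θ/3) dθ.
g is even and cos(7*pi*θ/3) is even, so the integrand is even and a_7 = 2/3 ∫_0^{3} g(θ) cos(7*pi*θ/3) dθ.
Integrating by parts (boundary term plus one more integral), an antiderivative of (-θ) cos(7*pi*θ/3) is -3*θ*sin(7*pi*θ/3)/(7*pi) - 9*cos(7*pi*θ/3)/(49*pi**2); evaluating from 0 to 3: ∫_{0}^{3} (-θ) cos(7*pi*θ/3) dθ = (9/(49*pi**2)) - (-9/(49*pi**2)) = 18/(49*pi**2).
Hence a_7 = (2/3)·(18/(49*pi**2)) = 12/(49*pi**2).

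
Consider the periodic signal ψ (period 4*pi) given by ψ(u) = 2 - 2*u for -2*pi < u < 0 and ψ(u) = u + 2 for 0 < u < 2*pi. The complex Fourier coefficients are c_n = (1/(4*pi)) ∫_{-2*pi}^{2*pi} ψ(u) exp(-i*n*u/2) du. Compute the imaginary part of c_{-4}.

Since ψ is real-valued, Im(c_{-4}) = -(1/(4*pi)) ∫_{-2*pi}^{2*pi} ψ(u) sin(-2*u) du = b_{4}/2.
Split the integral at the breakpoints.
Integrating by parts (boundary term plus one more integral), an antiderivative of (2 - 2*u) sin(-2*u) is -u*cos(2*u) + sin(2*u)/2 + cos(2*u); evaluating from -2*pi to 0: ∫_{-2*pi}^{0} (2 - 2*u) sin(-2*u) du = (1) - (1 + 2*pi) = -2*pi.
Integrating by parts (boundary term plus one more integral), an antiderivative of (u + 2) sin(-2*u) is u*cos(2*u)/2 - sin(2*u)/4 + cos(2*u); evaluating from 0 to 2*pi: ∫_{0}^{2*pi} (u + 2) sin(-2*u) du = (1 + pi) - (1) = pi.
So ∫_{-2*pi}^{2*pi} ψ(u) sin(-2*u) du = -pi.
Hence Im(c_{-4}) = (-1/(4*pi))·(-pi) = 1/4.

1/4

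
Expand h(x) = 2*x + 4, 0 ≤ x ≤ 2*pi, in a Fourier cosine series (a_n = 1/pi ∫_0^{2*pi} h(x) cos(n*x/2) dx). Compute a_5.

-16/(25*pi)

a_5 = 1/pi ∫_0^{2*pi} (2*x + 4) cos(5*x/2) dx.
Integrating by parts (boundary term plus one more integral), an antiderivative of (2*x + 4) cos(5*x/2) is 4*x*sin(5*x/2)/5 + 8*sin(5*x/2)/5 + 8*cos(5*x/2)/25; evaluating from 0 to 2*pi: ∫_{0}^{2*pi} (2*x + 4) cos(5*x/2) dx = (-8/25) - (8/25) = -16/25.
Hence a_5 = (1/pi)·(-16/25) = -16/(25*pi).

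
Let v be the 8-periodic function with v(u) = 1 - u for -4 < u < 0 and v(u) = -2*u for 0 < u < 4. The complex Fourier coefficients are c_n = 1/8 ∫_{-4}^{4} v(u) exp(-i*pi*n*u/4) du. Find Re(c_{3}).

4/(9*pi**2)

Since v is real-valued, Re(c_{3}) = 1/8 ∫_{-4}^{4} v(u) cos(3*pi*u/4) du = a_{3}/2.
Split the integral at the breakpoints.
Integrating by parts (boundary term plus one more integral), an antiderivative of (1 - u) cos(3*pi*u/4) is -4*u*sin(3*pi*u/4)/(3*pi) + 4*sin(3*pi*u/4)/(3*pi) - 16*cos(3*pi*u/4)/(9*pi**2); evaluating from -4 to 0: ∫_{-4}^{0} (1 - u) cos(3*pi*u/4) du = (-16/(9*pi**2)) - (16/(9*pi**2)) = -32/(9*pi**2).
Integrating by parts (boundary term plus one more integral), an antiderivative of (-2*u) cos(3*pi*u/4) is -8*u*sin(3*pi*u/4)/(3*pi) - 32*cos(3*pi*u/4)/(9*pi**2); evaluating from 0 to 4: ∫_{0}^{4} (-2*u) cos(3*pi*u/4) du = (32/(9*pi**2)) - (-32/(9*pi**2)) = 64/(9*pi**2).
So ∫_{-4}^{4} v(u) cos(3*pi*u/4) du = 32/(9*pi**2).
Hence Re(c_{3}) = (1/8)·(32/(9*pi**2)) = 4/(9*pi**2).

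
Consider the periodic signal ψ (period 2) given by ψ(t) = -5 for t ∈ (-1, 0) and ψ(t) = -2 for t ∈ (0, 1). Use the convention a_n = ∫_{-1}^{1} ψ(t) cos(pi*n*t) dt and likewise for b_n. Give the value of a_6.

a_6 = ∫_{-1}^{1} ψ(t) cos(6*pi*t) dt.
Split the integral at the breakpoints.
Directly, an antiderivative of (-5) cos(6*pi*t) is -5*sin(6*pi*t)/(6*pi); evaluating from -1 to 0: ∫_{-1}^{0} (-5) cos(6*pi*t) dt = (0) - (0) = 0.
Directly, an antiderivative of (-2) cos(6*pi*t) is -sin(6*pi*t)/(3*pi); evaluating from 0 to 1: ∫_{0}^{1} (-2) cos(6*pi*t) dt = (0) - (0) = 0.
Summing the pieces gives a_6 = 0.

0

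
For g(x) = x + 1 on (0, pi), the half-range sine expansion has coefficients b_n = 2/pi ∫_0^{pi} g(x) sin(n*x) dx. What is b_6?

b_6 = 2/pi ∫_0^{pi} (x + 1) sin(6*x) dx.
Integrating by parts (boundary term plus one more integral), an antiderivative of (x + 1) sin(6*x) is -x*cos(6*x)/6 + sin(6*x)/36 - cos(6*x)/6; evaluating from 0 to pi: ∫_{0}^{pi} (x + 1) sin(6*x) dx = (-pi/6 - 1/6) - (-1/6) = -pi/6.
Hence b_6 = (2/pi)·(-pi/6) = -1/3.

-1/3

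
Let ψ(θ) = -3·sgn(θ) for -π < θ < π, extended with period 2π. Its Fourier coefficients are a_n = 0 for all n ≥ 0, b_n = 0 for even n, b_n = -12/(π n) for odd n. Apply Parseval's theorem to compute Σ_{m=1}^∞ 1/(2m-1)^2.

pi**2/8

Parseval: Σ b_n^2 = (1/π) ∫_{-π}^{π} ψ(θ)^2 dθ = 18.
Only odd n contribute, with b_n^2 = 144/(π^2 n^2), so Σ_{m≥1} 1/(2m-1)^2 = π^2·(18)/144 = pi**2/8.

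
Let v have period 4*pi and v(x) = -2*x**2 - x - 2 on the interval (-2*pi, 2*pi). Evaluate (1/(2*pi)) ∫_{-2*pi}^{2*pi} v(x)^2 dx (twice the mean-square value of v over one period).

(1/(2*pi)) ∫_{-2*pi}^{2*pi} v(x)^2 dx = (1/(2*pi)) · (16*pi + 48*pi**3 + 256*pi**5/5) = 8 + 24*pi**2 + 128*pi**4/5.

8 + 24*pi**2 + 128*pi**4/5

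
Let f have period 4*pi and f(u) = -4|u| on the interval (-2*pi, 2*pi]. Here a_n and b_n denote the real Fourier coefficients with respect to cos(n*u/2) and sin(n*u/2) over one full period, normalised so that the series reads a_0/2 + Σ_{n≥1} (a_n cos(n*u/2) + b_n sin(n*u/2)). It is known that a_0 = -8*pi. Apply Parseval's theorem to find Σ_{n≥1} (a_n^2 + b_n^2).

Parseval: a_0^2/2 + Σ_{n≥1} (a_n^2+b_n^2) = (1/(2*pi)) ∫_{-2*pi}^{2*pi} f(u)^2 du = 128*pi**2/3.
Subtract a_0^2/2 = 32*pi**2: Σ (a_n^2+b_n^2) = 32*pi**2/3.

32*pi**2/3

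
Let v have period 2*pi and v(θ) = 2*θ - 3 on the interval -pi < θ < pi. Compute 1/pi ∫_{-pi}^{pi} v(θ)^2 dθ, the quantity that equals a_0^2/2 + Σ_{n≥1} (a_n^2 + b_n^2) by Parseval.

18 + 8*pi**2/3

1/pi ∫_{-pi}^{pi} v(θ)^2 dθ = 1/pi · (18*pi + 8*pi**3/3) = 18 + 8*pi**2/3.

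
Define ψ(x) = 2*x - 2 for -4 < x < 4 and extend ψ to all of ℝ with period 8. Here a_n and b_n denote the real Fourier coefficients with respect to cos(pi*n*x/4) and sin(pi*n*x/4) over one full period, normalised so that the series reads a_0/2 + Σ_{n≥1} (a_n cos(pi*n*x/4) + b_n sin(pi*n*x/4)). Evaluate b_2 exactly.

b_2 = 1/4 ∫_{-4}^{4} ψ(x) sin(pi*x/2) dx.
Integrating by parts (boundary term plus one more integral), an antiderivative of (2*x - 2) sin(pi*x/2) is -4*x*cos(pi*x/2)/pi + 8*sin(pi*x/2)/pi**2 + 4*cos(pi*x/2)/pi; evaluating from -4 to 4: ∫_{-4}^{4} (2*x - 2) sin(pi*x/2) dx = (-12/pi) - (20/pi) = -32/pi.
Hence b_2 = (1/4)·(-32/pi) = -8/pi.

-8/pi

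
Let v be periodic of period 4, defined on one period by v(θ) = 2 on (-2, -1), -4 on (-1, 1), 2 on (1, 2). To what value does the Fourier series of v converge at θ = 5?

θ = 5 differs from θ = 1 by 1 full period(s), and the series is 4-periodic.
At θ = 1 the one-sided limits are v(1^-) = -4 and v(1^+) = 2.
By Dirichlet's theorem the series converges to their average, [(-4) + (2)]/2 = -1.

-1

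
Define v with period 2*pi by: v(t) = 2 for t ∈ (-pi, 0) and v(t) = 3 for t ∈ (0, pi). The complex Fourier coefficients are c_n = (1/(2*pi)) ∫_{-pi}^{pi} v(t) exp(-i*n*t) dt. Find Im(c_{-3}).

Since v is real-valued, Im(c_{-3}) = -(1/(2*pi)) ∫_{-pi}^{pi} v(t) sin(-3*t) dt = b_{3}/2.
Split the integral at the breakpoints.
Directly, an antiderivative of (2) sin(-3*t) is 2*cos(3*t)/3; evaluating from -pi to 0: ∫_{-pi}^{0} (2) sin(-3*t) dt = (2/3) - (-2/3) = 4/3.
Directly, an antiderivative of (3) sin(-3*t) is cos(3*t); evaluating from 0 to pi: ∫_{0}^{pi} (3) sin(-3*t) dt = (-1) - (1) = -2.
So ∫_{-pi}^{pi} v(t) sin(-3*t) dt = -2/3.
Hence Im(c_{-3}) = (-1/(2*pi))·(-2/3) = 1/(3*pi).

1/(3*pi)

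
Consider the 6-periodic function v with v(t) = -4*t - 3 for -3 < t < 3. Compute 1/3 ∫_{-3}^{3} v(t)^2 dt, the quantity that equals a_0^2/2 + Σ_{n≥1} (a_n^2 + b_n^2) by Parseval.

114

1/3 ∫_{-3}^{3} v(t)^2 dt = 1/3 · (342) = 114.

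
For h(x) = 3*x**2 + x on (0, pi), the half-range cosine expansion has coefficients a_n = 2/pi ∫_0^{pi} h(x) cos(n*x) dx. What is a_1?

-12 - 4/pi

a_1 = 2/pi ∫_0^{pi} (3*x**2 + x) cos(x) dx.
Integrating by parts twice (tabular method), an antiderivative of (3*x**2 + x) cos(x) is 3*x**2*sin(x) + x*sin(x) + 6*x*cos(x) - 6*sin(x) + cos(x); evaluating from 0 to pi: ∫_{0}^{pi} (3*x**2 + x) cos(x) dx = (-6*pi - 1) - (1) = -6*pi - 2.
Hence a_1 = (2/pi)·(-6*pi - 2) = -12 - 4/pi.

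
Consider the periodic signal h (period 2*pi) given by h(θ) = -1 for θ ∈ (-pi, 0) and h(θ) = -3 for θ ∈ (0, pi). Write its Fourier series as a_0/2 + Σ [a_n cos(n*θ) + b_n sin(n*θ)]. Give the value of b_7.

b_7 = 1/pi ∫_{-pi}^{pi} h(θ) sin(7*θ) dθ.
Split the integral at the breakpoints.
Directly, an antiderivative of (-1) sin(7*θ) is cos(7*θ)/7; evaluating from -pi to 0: ∫_{-pi}^{0} (-1) sin(7*θ) dθ = (1/7) - (-1/7) = 2/7.
Directly, an antiderivative of (-3) sin(7*θ) is 3*cos(7*θ)/7; evaluating from 0 to pi: ∫_{0}^{pi} (-3) sin(7*θ) dθ = (-3/7) - (3/7) = -6/7.
Summing the pieces and multiplying by (1/pi) gives b_7 = -4/(7*pi).

-4/(7*pi)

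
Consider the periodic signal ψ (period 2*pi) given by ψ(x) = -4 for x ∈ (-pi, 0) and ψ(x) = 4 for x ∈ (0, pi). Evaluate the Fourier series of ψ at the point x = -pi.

At x = -pi the one-sided limits are ψ(-pi^-) = 4 and ψ(-pi^+) = -4.
By Dirichlet's theorem the series converges to their average, [(4) + (-4)]/2 = 0.

0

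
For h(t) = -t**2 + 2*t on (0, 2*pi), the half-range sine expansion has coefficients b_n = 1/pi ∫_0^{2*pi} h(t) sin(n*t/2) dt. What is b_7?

b_7 = 1/pi ∫_0^{2*pi} (-t**2 + 2*t) sin(7*t/2) dt.
Integrating by parts twice (tabular method), an antiderivative of (-t**2 + 2*t) sin(7*t/2) is 2*t**2*cos(7*t/2)/7 - 8*t*sin(7*t/2)/49 - 4*t*cos(7*t/2)/7 + 8*sin(7*t/2)/49 - 16*cos(7*t/2)/343; evaluating from 0 to 2*pi: ∫_{0}^{2*pi} (-t**2 + 2*t) sin(7*t/2) dt = (-8*pi**2/7 + 16/343 + 8*pi/7) - (-16/343) = -8*pi**2/7 + 32/343 + 8*pi/7.
Hence b_7 = (1/pi)·(-8*pi**2/7 + 32/343 + 8*pi/7) = 8*(-49*pi**2 + 4 + 49*pi)/(343*pi).

8*(-49*pi**2 + 4 + 49*pi)/(343*pi)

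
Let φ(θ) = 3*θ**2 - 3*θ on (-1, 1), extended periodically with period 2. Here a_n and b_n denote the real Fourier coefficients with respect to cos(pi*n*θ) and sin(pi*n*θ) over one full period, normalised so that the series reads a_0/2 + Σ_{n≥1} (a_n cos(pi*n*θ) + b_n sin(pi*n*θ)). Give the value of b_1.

-6/pi

b_1 = ∫_{-1}^{1} φ(θ) sin(pi*θ) dθ.
Integrating by parts twice (tabular method), an antiderivative of (3*θ**2 - 3*θ) sin(pi*θ) is -3*θ**2*cos(pi*θ)/pi + 6*θ*sin(pi*θ)/pi**2 + 3*θ*cos(pi*θ)/pi - 3*sin(pi*θ)/pi**2 + 6*cos(pi*θ)/pi**3; evaluating from -1 to 1: ∫_{-1}^{1} (3*θ**2 - 3*θ) sin(pi*θ) dθ = (-6/pi**3) - (-6/pi**3 + 6/pi) = -6/pi.
Hence b_1 = -6/pi.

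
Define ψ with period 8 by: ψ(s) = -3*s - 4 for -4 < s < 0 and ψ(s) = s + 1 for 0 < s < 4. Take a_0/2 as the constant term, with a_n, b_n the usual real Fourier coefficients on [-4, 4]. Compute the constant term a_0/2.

5/2

a_0 = 1/4 ∫_{-4}^{4} ψ(s) ds = 1/4 · (20) = 5.
So the constant term a_0/2 = 5/2.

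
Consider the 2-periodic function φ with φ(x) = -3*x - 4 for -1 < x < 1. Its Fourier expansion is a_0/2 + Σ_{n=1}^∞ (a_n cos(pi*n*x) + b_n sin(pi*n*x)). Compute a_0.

-8

a_0 = ∫_{-1}^{1} φ(x) dx = -8.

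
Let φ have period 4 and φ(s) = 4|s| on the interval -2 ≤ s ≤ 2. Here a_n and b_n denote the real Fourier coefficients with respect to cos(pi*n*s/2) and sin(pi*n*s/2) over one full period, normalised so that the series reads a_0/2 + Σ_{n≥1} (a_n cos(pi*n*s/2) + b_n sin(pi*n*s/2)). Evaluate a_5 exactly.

-32/(25*pi**2)

a_5 = 1/2 ∫_{-2}^{2} φ(s) cos(5*pi*s/2) ds.
φ is even and cos(5*pi*s/2) is even, so the integrand is even and a_5 = ∫_0^{2} φ(s) cos(5*pi*s/2) ds.
Integrating by parts (boundary term plus one more integral), an antiderivative of (4*s) cos(5*pi*s/2) is 8*s*sin(5*pi*s/2)/(5*pi) + 16*cos(5*pi*s/2)/(25*pi**2); evaluating from 0 to 2: ∫_{0}^{2} (4*s) cos(5*pi*s/2) ds = (-16/(25*pi**2)) - (16/(25*pi**2)) = -32/(25*pi**2).
Hence a_5 = -32/(25*pi**2).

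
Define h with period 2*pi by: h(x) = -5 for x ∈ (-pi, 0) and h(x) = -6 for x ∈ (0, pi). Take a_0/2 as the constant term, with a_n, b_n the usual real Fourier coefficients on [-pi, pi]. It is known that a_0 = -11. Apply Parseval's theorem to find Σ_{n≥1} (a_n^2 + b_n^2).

1/2

Parseval: a_0^2/2 + Σ_{n≥1} (a_n^2+b_n^2) = 1/pi ∫_{-pi}^{pi} h(x)^2 dx = 61.
Subtract a_0^2/2 = 121/2: Σ (a_n^2+b_n^2) = 1/2.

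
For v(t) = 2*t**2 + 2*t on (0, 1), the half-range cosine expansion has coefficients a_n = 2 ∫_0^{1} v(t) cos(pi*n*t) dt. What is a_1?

a_1 = 2 ∫_0^{1} (2*t**2 + 2*t) cos(pi*t) dt.
Integrating by parts twice (tabular method), an antiderivative of (2*t**2 + 2*t) cos(pi*t) is 2*t**2*sin(pi*t)/pi + 2*t*sin(pi*t)/pi + 4*t*cos(pi*t)/pi**2 - 4*sin(pi*t)/pi**3 + 2*cos(pi*t)/pi**2; evaluating from 0 to 1: ∫_{0}^{1} (2*t**2 + 2*t) cos(pi*t) dt = (-6/pi**2) - (2/pi**2) = -8/pi**2.
Hence a_1 = 2·(-8/pi**2) = -16/pi**2.

-16/pi**2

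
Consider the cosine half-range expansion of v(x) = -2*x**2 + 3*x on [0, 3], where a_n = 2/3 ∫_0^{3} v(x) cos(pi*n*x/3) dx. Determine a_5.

36/(25*pi**2)

a_5 = 2/3 ∫_0^{3} (-2*x**2 + 3*x) cos(5*pi*x/3) dx.
Integrating by parts twice (tabular method), an antiderivative of (-2*x**2 + 3*x) cos(5*pi*x/3) is -6*x**2*sin(5*pi*x/3)/(5*pi) + 9*x*sin(5*pi*x/3)/(5*pi) - 36*x*cos(5*pi*x/3)/(25*pi**2) + 108*sin(5*pi*x/3)/(125*pi**3) + 27*cos(5*pi*x/3)/(25*pi**2); evaluating from 0 to 3: ∫_{0}^{3} (-2*x**2 + 3*x) cos(5*pi*x/3) dx = (81/(25*pi**2)) - (27/(25*pi**2)) = 54/(25*pi**2).
Hence a_5 = (2/3)·(54/(25*pi**2)) = 36/(25*pi**2).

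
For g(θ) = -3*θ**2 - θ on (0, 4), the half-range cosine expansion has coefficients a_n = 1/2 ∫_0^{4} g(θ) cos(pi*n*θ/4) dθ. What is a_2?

-48/pi**2

a_2 = 1/2 ∫_0^{4} (-3*θ**2 - θ) cos(pi*θ/2) dθ.
Integrating by parts twice (tabular method), an antiderivative of (-3*θ**2 - θ) cos(pi*θ/2) is -6*θ**2*sin(pi*θ/2)/pi - 2*θ*sin(pi*θ/2)/pi - 24*θ*cos(pi*θ/2)/pi**2 + 48*sin(pi*θ/2)/pi**3 - 4*cos(pi*θ/2)/pi**2; evaluating from 0 to 4: ∫_{0}^{4} (-3*θ**2 - θ) cos(pi*θ/2) dθ = (-100/pi**2) - (-4/pi**2) = -96/pi**2.
Hence a_2 = (1/2)·(-96/pi**2) = -48/pi**2.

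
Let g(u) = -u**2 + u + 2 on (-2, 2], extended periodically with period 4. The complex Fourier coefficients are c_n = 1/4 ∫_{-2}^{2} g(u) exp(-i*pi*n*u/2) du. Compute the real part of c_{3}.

Since g is real-valued, Re(c_{3}) = 1/4 ∫_{-2}^{2} g(u) cos(3*pi*u/2) du = a_{3}/2.
Integrating by parts twice (tabular method), an antiderivative of (-u**2 + u + 2) cos(3*pi*u/2) is -2*u**2*sin(3*pi*u/2)/(3*pi) + 2*u*sin(3*pi*u/2)/(3*pi) - 8*u*cos(3*pi*u/2)/(9*pi**2) + 16*sin(3*pi*u/2)/(27*pi**3) + 4*sin(3*pi*u/2)/(3*pi) + 4*cos(3*pi*u/2)/(9*pi**2); evaluating from -2 to 2: ∫_{-2}^{2} (-u**2 + u + 2) cos(3*pi*u/2) du = (4/(3*pi**2)) - (-20/(9*pi**2)) = 32/(9*pi**2).
Hence Re(c_{3}) = (1/4)·(32/(9*pi**2)) = 8/(9*pi**2).

8/(9*pi**2)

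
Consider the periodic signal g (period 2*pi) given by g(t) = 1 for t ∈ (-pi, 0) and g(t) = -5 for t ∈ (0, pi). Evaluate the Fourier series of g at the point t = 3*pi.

-2

t = 3*pi differs from t = -pi by 2 full period(s), and the series is 2*pi-periodic.
At t = -pi the one-sided limits are g(-pi^-) = -5 and g(-pi^+) = 1.
By Dirichlet's theorem the series converges to their average, [(-5) + (1)]/2 = -2.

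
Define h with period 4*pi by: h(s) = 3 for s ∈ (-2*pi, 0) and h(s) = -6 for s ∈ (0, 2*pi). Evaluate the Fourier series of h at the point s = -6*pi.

s = -6*pi differs from s = 2*pi by -2 full period(s), and the series is 4*pi-periodic.
At s = 2*pi the one-sided limits are h(2*pi^-) = -6 and h(2*pi^+) = 3.
By Dirichlet's theorem the series converges to their average, [(-6) + (3)]/2 = -3/2.

-3/2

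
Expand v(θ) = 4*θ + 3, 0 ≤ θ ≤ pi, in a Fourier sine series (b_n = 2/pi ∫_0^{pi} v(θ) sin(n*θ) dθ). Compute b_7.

4*(3 + 2*pi)/(7*pi)

b_7 = 2/pi ∫_0^{pi} (4*θ + 3) sin(7*θ) dθ.
Integrating by parts (boundary term plus one more integral), an antiderivative of (4*θ + 3) sin(7*θ) is -4*θ*cos(7*θ)/7 + 4*sin(7*θ)/49 - 3*cos(7*θ)/7; evaluating from 0 to pi: ∫_{0}^{pi} (4*θ + 3) sin(7*θ) dθ = (3/7 + 4*pi/7) - (-3/7) = 6/7 + 4*pi/7.
Hence b_7 = (2/pi)·(6/7 + 4*pi/7) = 4*(3 + 2*pi)/(7*pi).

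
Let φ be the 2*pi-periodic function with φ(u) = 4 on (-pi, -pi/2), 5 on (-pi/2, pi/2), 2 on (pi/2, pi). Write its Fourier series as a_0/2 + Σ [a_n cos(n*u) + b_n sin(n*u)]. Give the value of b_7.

b_7 = 1/pi ∫_{-pi}^{pi} φ(u) sin(7*u) du.
Split the integral at the breakpoints.
Directly, an antiderivative of (4) sin(7*u) is -4*cos(7*u)/7; evaluating from -pi to -pi/2: ∫_{-pi}^{-pi/2} (4) sin(7*u) du = (0) - (4/7) = -4/7.
Directly, an antiderivative of (5) sin(7*u) is -5*cos(7*u)/7; evaluating from -pi/2 to pi/2: ∫_{-pi/2}^{pi/2} (5) sin(7*u) du = (0) - (0) = 0.
Directly, an antiderivative of (2) sin(7*u) is -2*cos(7*u)/7; evaluating from pi/2 to pi: ∫_{pi/2}^{pi} (2) sin(7*u) du = (2/7) - (0) = 2/7.
Summing the pieces and multiplying by (1/pi) gives b_7 = -2/(7*pi).

-2/(7*pi)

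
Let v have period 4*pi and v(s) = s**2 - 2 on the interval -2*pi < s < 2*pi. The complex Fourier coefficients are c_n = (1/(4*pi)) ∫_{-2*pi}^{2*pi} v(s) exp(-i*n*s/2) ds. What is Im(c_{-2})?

0

Since v is real-valued, Im(c_{-2}) = -(1/(4*pi)) ∫_{-2*pi}^{2*pi} v(s) sin(-s) ds = b_{2}/2.
(v is even, so the integrand is odd over a symmetric interval and the integral vanishes.)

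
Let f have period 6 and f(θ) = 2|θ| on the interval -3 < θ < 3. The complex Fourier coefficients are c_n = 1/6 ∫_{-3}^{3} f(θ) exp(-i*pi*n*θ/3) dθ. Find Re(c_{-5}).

Since f is real-valued, Re(c_{-5}) = 1/6 ∫_{-3}^{3} f(θ) cos(-5*pi*θ/3) dθ = a_{5}/2.
f is even and cos(-5*pi*θ/3) is even, so the integrand is even: ∫_{-3}^{3} f(θ) cos(-5*pi*θ/3) dθ = 2∫_0^{3} f(θ) cos(-5*pi*θ/3) dθ.
Integrating by parts (boundary term plus one more integral), an antiderivative of (2*θ) cos(-5*pi*θ/3) is 6*θ*sin(5*pi*θ/3)/(5*pi) + 18*cos(5*pi*θ/3)/(25*pi**2); evaluating from 0 to 3: ∫_{0}^{3} (2*θ) cos(-5*pi*θ/3) dθ = (-18/(25*pi**2)) - (18/(25*pi**2)) = -36/(25*pi**2).
So ∫_{-3}^{3} f(θ) cos(-5*pi*θ/3) dθ = -72/(25*pi**2).
Hence Re(c_{-5}) = (1/6)·(-72/(25*pi**2)) = -12/(25*pi**2).

-12/(25*pi**2)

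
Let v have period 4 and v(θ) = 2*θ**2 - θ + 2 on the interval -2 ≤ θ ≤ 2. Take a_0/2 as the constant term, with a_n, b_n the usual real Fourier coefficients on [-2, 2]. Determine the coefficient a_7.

a_7 = 1/2 ∫_{-2}^{2} v(θ) cos(7*pi*θ/2) dθ.
Integrating by parts twice (tabular method), an antiderivative of (2*θ**2 - θ + 2) cos(7*pi*θ/2) is 4*θ**2*sin(7*pi*θ/2)/(7*pi) - 2*θ*sin(7*pi*θ/2)/(7*pi) + 16*θ*cos(7*pi*θ/2)/(49*pi**2) - 32*sin(7*pi*θ/2)/(343*pi**3) + 4*sin(7*pi*θ/2)/(7*pi) - 4*cos(7*pi*θ/2)/(49*pi**2); evaluating from -2 to 2: ∫_{-2}^{2} (2*θ**2 - θ + 2) cos(7*pi*θ/2) dθ = (-4/(7*pi**2)) - (36/(49*pi**2)) = -64/(49*pi**2).
Hence a_7 = (1/2)·(-64/(49*pi**2)) = -32/(49*pi**2).

-32/(49*pi**2)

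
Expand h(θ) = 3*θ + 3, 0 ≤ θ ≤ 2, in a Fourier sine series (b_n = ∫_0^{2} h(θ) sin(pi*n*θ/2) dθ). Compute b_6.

-2/pi

b_6 = ∫_0^{2} (3*θ + 3) sin(3*pi*θ) dθ.
Integrating by parts (boundary term plus one more integral), an antiderivative of (3*θ + 3) sin(3*pi*θ) is -θ*cos(3*pi*θ)/pi + sin(3*pi*θ)/(3*pi**2) - cos(3*pi*θ)/pi; evaluating from 0 to 2: ∫_{0}^{2} (3*θ + 3) sin(3*pi*θ) dθ = (-3/pi) - (-1/pi) = -2/pi.
Hence b_6 = -2/pi.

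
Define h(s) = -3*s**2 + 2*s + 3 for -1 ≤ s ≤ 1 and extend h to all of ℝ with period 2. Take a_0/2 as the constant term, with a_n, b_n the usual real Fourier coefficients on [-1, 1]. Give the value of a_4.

a_4 = ∫_{-1}^{1} h(s) cos(4*pi*s) ds.
Integrating by parts twice (tabular method), an antiderivative of (-3*s**2 + 2*s + 3) cos(4*pi*s) is -3*s**2*sin(4*pi*s)/(4*pi) + s*sin(4*pi*s)/(2*pi) - 3*s*cos(4*pi*s)/(8*pi**2) + 3*sin(4*pi*s)/(32*pi**3) + 3*sin(4*pi*s)/(4*pi) + cos(4*pi*s)/(8*pi**2); evaluating from -1 to 1: ∫_{-1}^{1} (-3*s**2 + 2*s + 3) cos(4*pi*s) ds = (-1/(4*pi**2)) - (1/(2*pi**2)) = -3/(4*pi**2).
Hence a_4 = -3/(4*pi**2).

-3/(4*pi**2)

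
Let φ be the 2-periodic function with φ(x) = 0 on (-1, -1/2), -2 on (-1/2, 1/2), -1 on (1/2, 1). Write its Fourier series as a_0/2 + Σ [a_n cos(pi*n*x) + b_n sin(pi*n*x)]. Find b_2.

b_2 = ∫_{-1}^{1} φ(x) sin(2*pi*x) dx.
Split the integral at the breakpoints.
∫_{-1}^{-1/2} (0) sin(2*pi*x) dx = 0.
Directly, an antiderivative of (-2) sin(2*pi*x) is cos(2*pi*x)/pi; evaluating from -1/2 to 1/2: ∫_{-1/2}^{1/2} (-2) sin(2*pi*x) dx = (-1/pi) - (-1/pi) = 0.
Directly, an antiderivative of (-1) sin(2*pi*x) is cos(2*pi*x)/(2*pi); evaluating from 1/2 to 1: ∫_{1/2}^{1} (-1) sin(2*pi*x) dx = (1/(2*pi)) - (-1/(2*pi)) = 1/pi.
Summing the pieces gives b_2 = 1/pi.

1/pi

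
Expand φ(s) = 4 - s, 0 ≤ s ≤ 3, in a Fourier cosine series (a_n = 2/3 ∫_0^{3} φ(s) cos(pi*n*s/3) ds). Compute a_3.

a_3 = 2/3 ∫_0^{3} (4 - s) cos(pi*s) ds.
Integrating by parts (boundary term plus one more integral), an antiderivative of (4 - s) cos(pi*s) is -s*sin(pi*s)/pi + 4*sin(pi*s)/pi - cos(pi*s)/pi**2; evaluating from 0 to 3: ∫_{0}^{3} (4 - s) cos(pi*s) ds = (pi**(-2)) - (-1/pi**2) = 2/pi**2.
Hence a_3 = (2/3)·(2/pi**2) = 4/(3*pi**2).

4/(3*pi**2)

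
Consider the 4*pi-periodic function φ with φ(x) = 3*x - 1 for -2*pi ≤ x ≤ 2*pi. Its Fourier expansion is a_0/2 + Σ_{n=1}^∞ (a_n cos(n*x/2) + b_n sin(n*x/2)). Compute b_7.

12/7

b_7 = (1/(2*pi)) ∫_{-2*pi}^{2*pi} φ(x) sin(7*x/2) dx.
Integrating by parts (boundary term plus one more integral), an antiderivative of (3*x - 1) sin(7*x/2) is -6*x*cos(7*x/2)/7 + 12*sin(7*x/2)/49 + 2*cos(7*x/2)/7; evaluating from -2*pi to 2*pi: ∫_{-2*pi}^{2*pi} (3*x - 1) sin(7*x/2) dx = (-2/7 + 12*pi/7) - (-12*pi/7 - 2/7) = 24*pi/7.
Hence b_7 = (1/(2*pi))·(24*pi/7) = 12/7.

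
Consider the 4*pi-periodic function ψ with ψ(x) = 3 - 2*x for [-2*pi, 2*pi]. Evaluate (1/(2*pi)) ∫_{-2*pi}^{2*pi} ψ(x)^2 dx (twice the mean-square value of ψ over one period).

18 + 32*pi**2/3

(1/(2*pi)) ∫_{-2*pi}^{2*pi} ψ(x)^2 dx = (1/(2*pi)) · (36*pi + 64*pi**3/3) = 18 + 32*pi**2/3.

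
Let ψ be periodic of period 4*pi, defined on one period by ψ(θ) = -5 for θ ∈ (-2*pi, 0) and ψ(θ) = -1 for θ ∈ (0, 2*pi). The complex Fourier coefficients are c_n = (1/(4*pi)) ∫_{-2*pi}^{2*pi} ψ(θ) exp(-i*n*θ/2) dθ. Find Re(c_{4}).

Since ψ is real-valued, Re(c_{4}) = (1/(4*pi)) ∫_{-2*pi}^{2*pi} ψ(θ) cos(2*θ) dθ = a_{4}/2.
Split the integral at the breakpoints.
Directly, an antiderivative of (-5) cos(2*θ) is -5*sin(2*θ)/2; evaluating from -2*pi to 0: ∫_{-2*pi}^{0} (-5) cos(2*θ) dθ = (0) - (0) = 0.
Directly, an antiderivative of (-1) cos(2*θ) is -sin(2*θ)/2; evaluating from 0 to 2*pi: ∫_{0}^{2*pi} (-1) cos(2*θ) dθ = (0) - (0) = 0.
So ∫_{-2*pi}^{2*pi} ψ(θ) cos(2*θ) dθ = 0.
Hence Re(c_{4}) = (1/(4*pi))·(0) = 0.

0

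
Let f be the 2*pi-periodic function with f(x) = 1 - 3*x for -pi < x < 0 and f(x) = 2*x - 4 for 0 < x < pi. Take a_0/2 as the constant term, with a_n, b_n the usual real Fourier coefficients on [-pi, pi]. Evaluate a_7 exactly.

a_7 = 1/pi ∫_{-pi}^{pi} f(x) cos(7*x) dx.
Split the integral at the breakpoints.
Integrating by parts (boundary term plus one more integral), an antiderivative of (1 - 3*x) cos(7*x) is -3*x*sin(7*x)/7 + sin(7*x)/7 - 3*cos(7*x)/49; evaluating from -pi to 0: ∫_{-pi}^{0} (1 - 3*x) cos(7*x) dx = (-3/49) - (3/49) = -6/49.
Integrating by parts (boundary term plus one more integral), an antiderivative of (2*x - 4) cos(7*x) is 2*x*sin(7*x)/7 - 4*sin(7*x)/7 + 2*cos(7*x)/49; evaluating from 0 to pi: ∫_{0}^{pi} (2*x - 4) cos(7*x) dx = (-2/49) - (2/49) = -4/49.
Summing the pieces and multiplying by (1/pi) gives a_7 = -10/(49*pi).

-10/(49*pi)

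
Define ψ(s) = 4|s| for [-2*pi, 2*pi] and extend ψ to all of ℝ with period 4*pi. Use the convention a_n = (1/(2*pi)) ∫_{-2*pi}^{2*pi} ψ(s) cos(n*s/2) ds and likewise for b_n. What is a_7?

-32/(49*pi)

a_7 = (1/(2*pi)) ∫_{-2*pi}^{2*pi} ψ(s) cos(7*s/2) ds.
ψ is even and cos(7*s/2) is even, so the integrand is even and a_7 = 1/pi ∫_0^{2*pi} ψ(s) cos(7*s/2) ds.
Integrating by parts (boundary term plus one more integral), an antiderivative of (4*s) cos(7*s/2) is 8*s*sin(7*s/2)/7 + 16*cos(7*s/2)/49; evaluating from 0 to 2*pi: ∫_{0}^{2*pi} (4*s) cos(7*s/2) ds = (-16/49) - (16/49) = -32/49.
Hence a_7 = (1/pi)·(-32/49) = -32/(49*pi).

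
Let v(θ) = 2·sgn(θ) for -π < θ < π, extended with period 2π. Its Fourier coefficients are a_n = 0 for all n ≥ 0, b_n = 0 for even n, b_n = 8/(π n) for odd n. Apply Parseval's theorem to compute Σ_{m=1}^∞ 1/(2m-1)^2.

pi**2/8

Parseval: Σ b_n^2 = (1/π) ∫_{-π}^{π} v(θ)^2 dθ = 8.
Only odd n contribute, with b_n^2 = 64/(π^2 n^2), so Σ_{m≥1} 1/(2m-1)^2 = π^2·(8)/64 = pi**2/8.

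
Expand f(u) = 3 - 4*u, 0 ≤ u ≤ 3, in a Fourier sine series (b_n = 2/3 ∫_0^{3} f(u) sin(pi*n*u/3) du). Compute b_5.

b_5 = 2/3 ∫_0^{3} (3 - 4*u) sin(5*pi*u/3) du.
Integrating by parts (boundary term plus one more integral), an antiderivative of (3 - 4*u) sin(5*pi*u/3) is 12*u*cos(5*pi*u/3)/(5*pi) - 36*sin(5*pi*u/3)/(25*pi**2) - 9*cos(5*pi*u/3)/(5*pi); evaluating from 0 to 3: ∫_{0}^{3} (3 - 4*u) sin(5*pi*u/3) du = (-27/(5*pi)) - (-9/(5*pi)) = -18/(5*pi).
Hence b_5 = (2/3)·(-18/(5*pi)) = -12/(5*pi).

-12/(5*pi)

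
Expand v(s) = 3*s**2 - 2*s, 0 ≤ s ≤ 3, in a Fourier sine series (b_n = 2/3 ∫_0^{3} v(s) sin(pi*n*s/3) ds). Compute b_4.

b_4 = 2/3 ∫_0^{3} (3*s**2 - 2*s) sin(4*pi*s/3) ds.
Integrating by parts twice (tabular method), an antiderivative of (3*s**2 - 2*s) sin(4*pi*s/3) is -9*s**2*cos(4*pi*s/3)/(4*pi) + 27*s*sin(4*pi*s/3)/(8*pi**2) + 3*s*cos(4*pi*s/3)/(2*pi) - 9*sin(4*pi*s/3)/(8*pi**2) + 81*cos(4*pi*s/3)/(32*pi**3); evaluating from 0 to 3: ∫_{0}^{3} (3*s**2 - 2*s) sin(4*pi*s/3) ds = (9*(9 - 56*pi**2)/(32*pi**3)) - (81/(32*pi**3)) = -63/(4*pi).
Hence b_4 = (2/3)·(-63/(4*pi)) = -21/(2*pi).

-21/(2*pi)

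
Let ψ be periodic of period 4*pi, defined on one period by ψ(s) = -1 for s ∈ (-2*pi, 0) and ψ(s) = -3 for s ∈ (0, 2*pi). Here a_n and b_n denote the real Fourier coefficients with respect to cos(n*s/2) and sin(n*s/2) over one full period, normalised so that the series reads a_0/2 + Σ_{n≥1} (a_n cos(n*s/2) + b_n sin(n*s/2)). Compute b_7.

-4/(7*pi)

b_7 = (1/(2*pi)) ∫_{-2*pi}^{2*pi} ψ(s) sin(7*s/2) ds.
Split the integral at the breakpoints.
Directly, an antiderivative of (-1) sin(7*s/2) is 2*cos(7*s/2)/7; evaluating from -2*pi to 0: ∫_{-2*pi}^{0} (-1) sin(7*s/2) ds = (2/7) - (-2/7) = 4/7.
Directly, an antiderivative of (-3) sin(7*s/2) is 6*cos(7*s/2)/7; evaluating from 0 to 2*pi: ∫_{0}^{2*pi} (-3) sin(7*s/2) ds = (-6/7) - (6/7) = -12/7.
Summing the pieces and multiplying by (1/(2*pi)) gives b_7 = -4/(7*pi).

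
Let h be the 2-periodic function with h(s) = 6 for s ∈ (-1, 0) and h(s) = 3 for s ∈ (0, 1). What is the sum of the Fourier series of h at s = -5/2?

6

s = -5/2 differs from s = -1/2 by -1 full period(s), and the series is 2-periodic.
h is continuous at s = -1/2 with value 6, so the series converges to 6 there.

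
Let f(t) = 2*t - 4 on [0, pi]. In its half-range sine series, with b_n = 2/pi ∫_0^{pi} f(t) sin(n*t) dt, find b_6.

b_6 = 2/pi ∫_0^{pi} (2*t - 4) sin(6*t) dt.
Integrating by parts (boundary term plus one more integral), an antiderivative of (2*t - 4) sin(6*t) is -t*cos(6*t)/3 + sin(6*t)/18 + 2*cos(6*t)/3; evaluating from 0 to pi: ∫_{0}^{pi} (2*t - 4) sin(6*t) dt = (2/3 - pi/3) - (2/3) = -pi/3.
Hence b_6 = (2/pi)·(-pi/3) = -2/3.

-2/3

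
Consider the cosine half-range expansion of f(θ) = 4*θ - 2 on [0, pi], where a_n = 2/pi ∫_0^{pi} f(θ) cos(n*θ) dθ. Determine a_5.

a_5 = 2/pi ∫_0^{pi} (4*θ - 2) cos(5*θ) dθ.
Integrating by parts (boundary term plus one more integral), an antiderivative of (4*θ - 2) cos(5*θ) is 4*θ*sin(5*θ)/5 - 2*sin(5*θ)/5 + 4*cos(5*θ)/25; evaluating from 0 to pi: ∫_{0}^{pi} (4*θ - 2) cos(5*θ) dθ = (-4/25) - (4/25) = -8/25.
Hence a_5 = (2/pi)·(-8/25) = -16/(25*pi).

-16/(25*pi)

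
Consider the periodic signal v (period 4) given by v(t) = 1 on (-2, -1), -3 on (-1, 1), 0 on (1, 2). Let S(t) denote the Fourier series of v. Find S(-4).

-3

t = -4 differs from t = 0 by -1 full period(s), and the series is 4-periodic.
v is continuous at t = 0 with value -3, so the series converges to -3 there.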